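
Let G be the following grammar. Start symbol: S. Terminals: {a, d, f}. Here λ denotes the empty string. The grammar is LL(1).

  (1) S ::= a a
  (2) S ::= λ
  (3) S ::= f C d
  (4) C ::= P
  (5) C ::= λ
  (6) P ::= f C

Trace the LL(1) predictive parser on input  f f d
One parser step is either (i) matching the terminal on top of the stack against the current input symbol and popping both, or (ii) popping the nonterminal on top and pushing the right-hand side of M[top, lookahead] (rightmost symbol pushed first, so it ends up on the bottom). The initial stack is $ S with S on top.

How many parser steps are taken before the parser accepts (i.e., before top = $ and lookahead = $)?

7

     Stack    Input    Action
  1  $ S      f f d $  expand S ::= f C d
  2  $ d C f  f f d $  match f
  3  $ d C    f d $    expand C ::= P
  4  $ d P    f d $    expand P ::= f C
  5  $ d C f  f d $    match f
  6  $ d C    d $      expand C ::= λ
  7  $ d      d $      match d
Accept reached after 7 steps.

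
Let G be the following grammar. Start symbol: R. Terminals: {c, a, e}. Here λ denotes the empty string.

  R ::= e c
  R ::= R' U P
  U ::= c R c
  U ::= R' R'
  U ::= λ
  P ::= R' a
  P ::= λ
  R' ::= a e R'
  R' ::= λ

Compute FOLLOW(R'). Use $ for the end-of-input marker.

{$, a, c}

FIRST(R'): from R'::=a e R' we get {a}; from R'::=λ we get {λ}. So FIRST(R') = {λ, a}.
FIRST(U): from U::=c R c we get {c}; from U::=R' R' we get {λ, a}; from U::=λ we get {λ}. So FIRST(U) = {λ, a, c}.
FIRST(P): from P::=R' a we get {a}; from P::=λ we get {λ}. So FIRST(P) = {λ, a}.
FIRST(R): from R::=e c we get {e}; from R::=R' U P we get {λ, a, c}. So FIRST(R) = {λ, a, c, e}.
FOLLOW(R) includes $ since R is the start symbol.
FOLLOW(R): in U::=c R c, R is followed by c with FIRST {c}. Thus FOLLOW(R) = {$, c}.
FOLLOW(U): in R::=R' U P, U is followed by P with FIRST {λ, a}; in R::=R' U P, the suffix after U is nullable, so FOLLOW(U) ⊇ FOLLOW(R) = {$, c}. Thus FOLLOW(U) = {$, a, c}.
FOLLOW(P): in R::=R' U P, the suffix after P is empty, so FOLLOW(P) ⊇ FOLLOW(R) = {$, c}. Thus FOLLOW(P) = {$, c}.
FOLLOW(R'): in R::=R' U P, R' is followed by U P with FIRST {λ, a, c}; in R::=R' U P, the suffix after R' is nullable, so FOLLOW(R') ⊇ FOLLOW(R) = {$, c}; in U::=R' R' (occurrence 1), R' is followed by R' with FIRST {λ, a}; in U::=R' R' (occurrence 1), the suffix after R' is nullable, so FOLLOW(R') ⊇ FOLLOW(U) = {$, a, c}; in U::=R' R' (occurrence 2), the suffix after R' is empty, so FOLLOW(R') ⊇ FOLLOW(U) = {$, a, c}; in P::=R' a, R' is followed by a with FIRST {a}; in R'::=a e R', the suffix after R' is empty (adds nothing new). Thus FOLLOW(R') = {$, a, c}.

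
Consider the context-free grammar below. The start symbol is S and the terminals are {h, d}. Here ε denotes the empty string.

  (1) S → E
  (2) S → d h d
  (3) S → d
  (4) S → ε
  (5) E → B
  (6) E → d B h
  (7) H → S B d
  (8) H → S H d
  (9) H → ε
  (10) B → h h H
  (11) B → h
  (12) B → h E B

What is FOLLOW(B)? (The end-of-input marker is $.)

FIRST(B): from B→h h H we get {h}; from B→h we get {h}; from B→h E B we get {h}. So FIRST(B) = {h}.
FIRST(E): from E→B we get {h}; from E→d B h we get {d}. So FIRST(E) = {d, h}.
FIRST(S): from S→E we get {d, h}; from S→d h d we get {d}; from S→d we get {d}; from S→ε we get {ε}. So FIRST(S) = {ε, d, h}.
FIRST(H): from H→S B d we get {d, h}; from H→S H d we get {d, h}; from H→ε we get {ε}. So FIRST(H) = {ε, d, h}.
FOLLOW(S) includes $ since S is the start symbol.
FOLLOW(S): in H→S B d, S is followed by B d with FIRST {h}; in H→S H d, S is followed by H d with FIRST {d, h}. Thus FOLLOW(S) = {$, d, h}.
FOLLOW(E): in S→E, the suffix after E is empty, so FOLLOW(E) ⊇ FOLLOW(S) = {$, d, h}; in B→h E B, E is followed by B with FIRST {h}. Thus FOLLOW(E) = {$, d, h}.
FOLLOW(B): in E→B, the suffix after B is empty, so FOLLOW(B) ⊇ FOLLOW(E) = {$, d, h}; in E→d B h, B is followed by h with FIRST {h}; in H→S B d, B is followed by d with FIRST {d}; in B→h E B, the suffix after B is empty (adds nothing new). Thus FOLLOW(B) = {$, d, h}.
FOLLOW(H): in H→S H d, H is followed by d with FIRST {d}; in B→h h H, the suffix after H is empty, so FOLLOW(H) ⊇ FOLLOW(B) = {$, d, h}. Thus FOLLOW(H) = {$, d, h}.

{$, d, h}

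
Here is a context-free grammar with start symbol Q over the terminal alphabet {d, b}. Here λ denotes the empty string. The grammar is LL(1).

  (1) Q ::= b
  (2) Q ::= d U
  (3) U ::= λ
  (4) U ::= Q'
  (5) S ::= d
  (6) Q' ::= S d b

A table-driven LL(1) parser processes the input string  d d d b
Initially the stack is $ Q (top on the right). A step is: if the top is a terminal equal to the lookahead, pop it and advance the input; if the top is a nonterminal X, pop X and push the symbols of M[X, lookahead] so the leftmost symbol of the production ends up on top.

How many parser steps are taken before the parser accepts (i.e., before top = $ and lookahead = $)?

     Stack    Input      Action
  1  $ Q      d d d b $  expand Q ::= d U
  2  $ U d    d d d b $  match d
  3  $ U      d d b $    expand U ::= Q'
  4  $ Q'     d d b $    expand Q' ::= S d b
  5  $ b d S  d d b $    expand S ::= d
  6  $ b d d  d d b $    match d
  7  $ b d    d b $      match d
  8  $ b      b $        match b
Accept reached after 8 steps.

8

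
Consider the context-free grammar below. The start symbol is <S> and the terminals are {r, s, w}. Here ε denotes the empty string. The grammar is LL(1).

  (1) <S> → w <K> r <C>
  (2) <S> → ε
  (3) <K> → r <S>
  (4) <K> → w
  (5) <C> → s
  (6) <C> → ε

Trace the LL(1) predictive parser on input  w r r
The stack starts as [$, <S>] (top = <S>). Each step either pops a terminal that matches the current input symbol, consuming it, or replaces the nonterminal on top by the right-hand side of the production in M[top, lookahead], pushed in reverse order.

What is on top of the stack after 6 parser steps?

<C>

     Stack          Input    Action
  1  $ <S>          w r r $  expand <S> → w <K> r <C>
  2  $ <C> r <K> w  w r r $  match w
  3  $ <C> r <K>    r r $    expand <K> → r <S>
  4  $ <C> r <S> r  r r $    match r
  5  $ <C> r <S>    r $      expand <S> → ε
  6  $ <C> r        r $      match r
Stack after step 6: $ <C> (top = <C>).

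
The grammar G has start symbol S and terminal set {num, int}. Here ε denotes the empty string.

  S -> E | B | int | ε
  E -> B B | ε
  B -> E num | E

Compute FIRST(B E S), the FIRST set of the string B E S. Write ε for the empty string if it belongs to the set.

{ε, int, num}

FIRST(S): from S->E we get {ε, num}; from S->B we get {ε, num}; from S->int we get {int}; from S->ε we get {ε}. So FIRST(S) = {ε, int, num}.
FIRST(E): from E->B B we get {ε, num}; from E->ε we get {ε}. So FIRST(E) = {ε, num}.
FIRST(B): from B->E num we get {num}; from B->E we get {ε, num}. So FIRST(B) = {ε, num}.
FIRST(B E S): take FIRST of each symbol in turn, carrying on past any symbol whose FIRST contains ε; result {ε, int, num}.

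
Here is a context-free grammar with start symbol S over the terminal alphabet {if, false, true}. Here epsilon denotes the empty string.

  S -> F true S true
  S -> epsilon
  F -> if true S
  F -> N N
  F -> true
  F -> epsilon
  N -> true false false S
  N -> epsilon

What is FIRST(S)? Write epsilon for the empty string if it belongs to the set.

FIRST(N): from N->true false false S we get {true}; from N->epsilon we get {epsilon}. So FIRST(N) = {epsilon, true}.
FIRST(F): from F->if true S we get {if}; from F->N N we get {epsilon, true}; from F->true we get {true}; from F->epsilon we get {epsilon}. So FIRST(F) = {epsilon, if, true}.
FIRST(S): from S->F true S true we get {if, true}; from S->epsilon we get {epsilon}. So FIRST(S) = {epsilon, if, true}.

{epsilon, if, true}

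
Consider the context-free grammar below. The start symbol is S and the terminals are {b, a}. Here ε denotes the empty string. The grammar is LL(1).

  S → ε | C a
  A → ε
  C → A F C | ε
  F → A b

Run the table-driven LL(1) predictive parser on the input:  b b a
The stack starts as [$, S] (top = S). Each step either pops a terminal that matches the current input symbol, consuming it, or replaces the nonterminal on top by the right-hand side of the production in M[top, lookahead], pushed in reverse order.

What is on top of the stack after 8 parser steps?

F

step 1: stack=$ S  input=b b a $  — expand S → C a
step 2: stack=$ a C  input=b b a $  — expand C → A F C
step 3: stack=$ a C F A  input=b b a $  — expand A → ε
step 4: stack=$ a C F  input=b b a $  — expand F → A b
step 5: stack=$ a C b A  input=b b a $  — expand A → ε
step 6: stack=$ a C b  input=b b a $  — match b
step 7: stack=$ a C  input=b a $  — expand C → A F C
step 8: stack=$ a C F A  input=b a $  — expand A → ε
Stack after step 8: $ a C F (top = F).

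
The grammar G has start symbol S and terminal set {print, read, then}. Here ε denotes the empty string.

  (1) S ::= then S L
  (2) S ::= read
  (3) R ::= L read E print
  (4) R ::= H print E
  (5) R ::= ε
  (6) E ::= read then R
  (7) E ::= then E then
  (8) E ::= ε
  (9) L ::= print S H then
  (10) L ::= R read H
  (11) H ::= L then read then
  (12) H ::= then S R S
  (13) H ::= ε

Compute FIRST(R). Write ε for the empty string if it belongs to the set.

FIRST(S) = {read, then}
FIRST(E) = {ε, read, then}
FIRST(R) = {ε, print, read, then}  (via L read E print, H print E)
FIRST(L) = {print, read, then}  (via R read H)
FIRST(H) = {ε, print, read, then}  (via L then read then)

{ε, print, read, then}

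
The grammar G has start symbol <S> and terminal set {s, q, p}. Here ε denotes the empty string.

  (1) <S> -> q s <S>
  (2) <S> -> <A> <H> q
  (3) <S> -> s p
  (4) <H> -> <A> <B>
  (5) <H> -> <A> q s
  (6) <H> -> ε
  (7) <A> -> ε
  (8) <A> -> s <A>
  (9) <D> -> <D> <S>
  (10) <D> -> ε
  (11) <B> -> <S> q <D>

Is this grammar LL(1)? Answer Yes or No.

FIRST(<S>) = {q, s}
FIRST(<H>) = {ε, q, s}
FIRST(<A>) = {ε, s}
FIRST(<D>) = {ε, q, s}
FIRST(<B>) = {q, s}
FOLLOW(<S>) = {$, q, s}
FOLLOW(<H>) = {q}
FOLLOW(<A>) = {q, s}
FOLLOW(<D>) = {q, s}
FOLLOW(<B>) = {q}
Cell M[<A>, s] receives both <A> -> ε and <A> -> s <A> — the grammar is not LL(1).

No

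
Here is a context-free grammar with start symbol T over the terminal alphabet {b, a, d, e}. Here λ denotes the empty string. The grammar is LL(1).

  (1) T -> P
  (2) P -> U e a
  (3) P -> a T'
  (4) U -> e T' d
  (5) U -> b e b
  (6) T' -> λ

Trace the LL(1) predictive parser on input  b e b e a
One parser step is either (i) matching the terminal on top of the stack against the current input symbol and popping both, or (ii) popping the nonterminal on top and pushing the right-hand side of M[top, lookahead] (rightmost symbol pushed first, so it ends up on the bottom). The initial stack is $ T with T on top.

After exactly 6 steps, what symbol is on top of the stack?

e

     Stack        Input        Action
  1  $ T          b e b e a $  expand T -> P
  2  $ P          b e b e a $  expand P -> U e a
  3  $ a e U      b e b e a $  expand U -> b e b
  4  $ a e b e b  b e b e a $  match b
  5  $ a e b e    e b e a $    match e
  6  $ a e b      b e a $      match b
Stack after step 6: $ a e (top = e).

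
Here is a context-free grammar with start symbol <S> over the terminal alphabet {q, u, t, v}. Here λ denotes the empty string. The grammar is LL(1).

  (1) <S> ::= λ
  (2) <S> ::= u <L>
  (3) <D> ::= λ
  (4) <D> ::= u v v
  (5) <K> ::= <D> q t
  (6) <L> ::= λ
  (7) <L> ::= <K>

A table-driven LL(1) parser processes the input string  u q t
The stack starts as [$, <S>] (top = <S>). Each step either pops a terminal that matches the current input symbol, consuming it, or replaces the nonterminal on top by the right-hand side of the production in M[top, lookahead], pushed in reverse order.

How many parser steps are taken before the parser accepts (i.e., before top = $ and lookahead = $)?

7

     Stack      Input    Action
  1  $ <S>      u q t $  expand <S> ::= u <L>
  2  $ <L> u    u q t $  match u
  3  $ <L>      q t $    expand <L> ::= <K>
  4  $ <K>      q t $    expand <K> ::= <D> q t
  5  $ t q <D>  q t $    expand <D> ::= λ
  6  $ t q      q t $    match q
  7  $ t        t $      match t
Accept reached after 7 steps.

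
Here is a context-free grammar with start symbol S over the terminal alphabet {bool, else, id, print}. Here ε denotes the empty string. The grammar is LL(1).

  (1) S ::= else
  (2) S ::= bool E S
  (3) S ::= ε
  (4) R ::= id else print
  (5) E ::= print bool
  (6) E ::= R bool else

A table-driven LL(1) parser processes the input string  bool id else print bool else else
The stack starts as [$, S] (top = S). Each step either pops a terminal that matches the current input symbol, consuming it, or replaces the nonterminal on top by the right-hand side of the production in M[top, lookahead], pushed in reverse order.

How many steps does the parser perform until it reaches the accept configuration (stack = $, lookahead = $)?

step 1: stack=$ S  input=bool id else print bool else else $  — expand S ::= bool E S
step 2: stack=$ S E bool  input=bool id else print bool else else $  — match bool
step 3: stack=$ S E  input=id else print bool else else $  — expand E ::= R bool else
step 4: stack=$ S else bool R  input=id else print bool else else $  — expand R ::= id else print
step 5: stack=$ S else bool print else id  input=id else print bool else else $  — match id
step 6: stack=$ S else bool print else  input=else print bool else else $  — match else
step 7: stack=$ S else bool print  input=print bool else else $  — match print
step 8: stack=$ S else bool  input=bool else else $  — match bool
step 9: stack=$ S else  input=else else $  — match else
step 10: stack=$ S  input=else $  — expand S ::= else
step 11: stack=$ else  input=else $  — match else
Accept reached after 11 steps.

11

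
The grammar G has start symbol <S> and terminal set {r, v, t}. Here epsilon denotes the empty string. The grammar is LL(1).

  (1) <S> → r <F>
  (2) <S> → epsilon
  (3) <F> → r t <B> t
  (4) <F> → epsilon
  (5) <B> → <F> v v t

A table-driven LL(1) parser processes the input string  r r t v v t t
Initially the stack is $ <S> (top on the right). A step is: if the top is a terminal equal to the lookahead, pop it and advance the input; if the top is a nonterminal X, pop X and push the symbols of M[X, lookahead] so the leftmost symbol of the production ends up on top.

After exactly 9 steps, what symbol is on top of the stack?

t

     Stack          Input            Action
  1  $ <S>          r r t v v t t $  expand <S> → r <F>
  2  $ <F> r        r r t v v t t $  match r
  3  $ <F>          r t v v t t $    expand <F> → r t <B> t
  4  $ t <B> t r    r t v v t t $    match r
  5  $ t <B> t      t v v t t $      match t
  6  $ t <B>        v v t t $        expand <B> → <F> v v t
  7  $ t t v v <F>  v v t t $        expand <F> → epsilon
  8  $ t t v v      v v t t $        match v
  9  $ t t v        v t t $          match v
Stack after step 9: $ t t (top = t).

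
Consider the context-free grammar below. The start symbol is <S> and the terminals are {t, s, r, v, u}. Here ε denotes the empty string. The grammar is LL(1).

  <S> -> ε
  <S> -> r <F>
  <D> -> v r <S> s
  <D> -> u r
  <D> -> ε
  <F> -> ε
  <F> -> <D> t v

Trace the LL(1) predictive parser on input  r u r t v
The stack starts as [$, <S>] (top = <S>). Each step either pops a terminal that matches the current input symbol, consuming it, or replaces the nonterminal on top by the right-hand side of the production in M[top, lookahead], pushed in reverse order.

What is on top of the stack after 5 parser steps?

step 1: stack=$ <S>  input=r u r t v $  — expand <S> -> r <F>
step 2: stack=$ <F> r  input=r u r t v $  — match r
step 3: stack=$ <F>  input=u r t v $  — expand <F> -> <D> t v
step 4: stack=$ v t <D>  input=u r t v $  — expand <D> -> u r
step 5: stack=$ v t r u  input=u r t v $  — match u
Stack after step 5: $ v t r (top = r).

r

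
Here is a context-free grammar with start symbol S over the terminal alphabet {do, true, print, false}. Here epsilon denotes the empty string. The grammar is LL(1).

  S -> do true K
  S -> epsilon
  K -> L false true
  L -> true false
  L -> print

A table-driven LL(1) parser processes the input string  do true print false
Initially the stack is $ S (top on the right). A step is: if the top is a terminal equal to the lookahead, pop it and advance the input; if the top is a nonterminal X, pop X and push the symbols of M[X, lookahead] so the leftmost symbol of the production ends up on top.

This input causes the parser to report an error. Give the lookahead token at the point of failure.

     Stack               Input                  Action
  1  $ S                 do true print false $  expand S -> do true K
  2  $ K true do         do true print false $  match do
  3  $ K true            true print false $     match true
  4  $ K                 print false $          expand K -> L false true
  5  $ true false L      print false $          expand L -> print
  6  $ true false print  print false $          match print
  7  $ true false        false $                match false
  8  $ true              $                      error: top is terminal true but lookahead is $

$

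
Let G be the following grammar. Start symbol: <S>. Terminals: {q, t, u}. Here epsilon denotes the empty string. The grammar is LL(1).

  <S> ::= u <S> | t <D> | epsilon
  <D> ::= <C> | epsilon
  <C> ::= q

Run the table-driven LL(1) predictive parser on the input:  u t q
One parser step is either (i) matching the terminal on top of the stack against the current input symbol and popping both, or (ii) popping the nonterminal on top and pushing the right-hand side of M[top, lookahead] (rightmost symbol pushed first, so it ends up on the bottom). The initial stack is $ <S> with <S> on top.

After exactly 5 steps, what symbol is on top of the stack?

<C>

     Stack    Input    Action
  1  $ <S>    u t q $  expand <S> ::= u <S>
  2  $ <S> u  u t q $  match u
  3  $ <S>    t q $    expand <S> ::= t <D>
  4  $ <D> t  t q $    match t
  5  $ <D>    q $      expand <D> ::= <C>
Stack after step 5: $ <C> (top = <C>).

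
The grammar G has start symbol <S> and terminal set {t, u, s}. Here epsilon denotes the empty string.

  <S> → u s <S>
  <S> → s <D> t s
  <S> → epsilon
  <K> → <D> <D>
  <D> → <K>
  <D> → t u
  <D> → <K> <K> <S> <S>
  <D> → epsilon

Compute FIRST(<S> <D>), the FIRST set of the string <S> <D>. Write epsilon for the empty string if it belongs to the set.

FIRST(<S>) = {epsilon, s, u}
FIRST(<K>) = {epsilon, s, t, u}  (via <D> <D>)
FIRST(<D>) = {epsilon, s, t, u}  (via <K>, <K> <K> <S> <S>)
FIRST(<S> <D>): take FIRST of each symbol in turn, carrying on past any symbol whose FIRST contains epsilon; result {epsilon, s, t, u}.

{epsilon, s, t, u}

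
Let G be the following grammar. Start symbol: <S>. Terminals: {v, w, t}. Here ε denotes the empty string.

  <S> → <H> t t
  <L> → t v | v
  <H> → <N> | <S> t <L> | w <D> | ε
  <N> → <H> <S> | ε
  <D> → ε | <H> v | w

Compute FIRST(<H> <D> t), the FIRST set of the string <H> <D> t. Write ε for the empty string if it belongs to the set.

{t, v, w}

FIRST(<L>) = {t, v}
FIRST(<S>) = {t, w}  (via <H> t t)
FIRST(<H>) = {ε, t, w}  (via <N>, <S> t <L>)
FIRST(<N>) = {ε, t, w}  (via <H> <S>)
FIRST(<D>) = {ε, t, v, w}  (via <H> v)
FIRST(<H> <D> t): take FIRST of each symbol in turn, carrying on past any symbol whose FIRST contains ε; result {t, v, w}.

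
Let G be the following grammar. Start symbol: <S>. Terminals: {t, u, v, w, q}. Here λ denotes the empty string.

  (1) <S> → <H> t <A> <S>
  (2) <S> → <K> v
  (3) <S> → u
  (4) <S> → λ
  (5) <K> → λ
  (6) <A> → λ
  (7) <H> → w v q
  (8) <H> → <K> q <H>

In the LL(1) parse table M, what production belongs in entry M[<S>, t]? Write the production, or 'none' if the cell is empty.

none

FIRST(<K>) = {λ}
FIRST(<A>) = {λ}
FIRST(<H>) = {q, w}  (via <K> q <H>)
FIRST(<S>) = {λ, q, u, v, w}  (via <H> t <A> <S>, <K> v)
FOLLOW(<S>) includes $ since <S> is the start symbol.
FOLLOW(<S>): in <S>→<H> t <A> <S>, the suffix after <S> is empty (adds nothing new). Thus FOLLOW(<S>) = {$}.
For <S> → <H> t <A> <S>: FIRST(<H> t <A> <S>) = {q, w}, so it goes in M[<S>, t] for t ∈ {q, w}.
For <S> → <K> v: FIRST(<K> v) = {v}, so it goes in M[<S>, t] for t ∈ {v}.
For <S> → u: FIRST(u) = {u}, so it goes in M[<S>, t] for t ∈ {u}.
For <S> → λ: FIRST(λ) = {λ}, so it goes in M[<S>, t] for t ∈ {}; since λ ∈ FIRST, also for every t ∈ FOLLOW(<S>) = {$}.
None of these place a production in M[<S>, t].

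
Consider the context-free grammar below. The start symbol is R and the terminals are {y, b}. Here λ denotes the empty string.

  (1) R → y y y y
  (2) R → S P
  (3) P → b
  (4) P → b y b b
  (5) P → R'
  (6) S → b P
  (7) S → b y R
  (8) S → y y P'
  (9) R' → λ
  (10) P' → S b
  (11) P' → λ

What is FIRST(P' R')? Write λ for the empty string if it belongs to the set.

FIRST(S): from S→b P we get {b}; from S→b y R we get {b}; from S→y y P' we get {y}. So FIRST(S) = {b, y}.
FIRST(R'): from R'→λ we get {λ}. So FIRST(R') = {λ}.
FIRST(R): from R→y y y y we get {y}; from R→S P we get {b, y}. So FIRST(R) = {b, y}.
FIRST(P): from P→b we get {b}; from P→b y b b we get {b}; from P→R' we get {λ}. So FIRST(P) = {λ, b}.
FIRST(P'): from P'→S b we get {b, y}; from P'→λ we get {λ}. So FIRST(P') = {λ, b, y}.
FIRST(P' R'): take FIRST of each symbol in turn, carrying on past any symbol whose FIRST contains λ; result {λ, b, y}.

{λ, b, y}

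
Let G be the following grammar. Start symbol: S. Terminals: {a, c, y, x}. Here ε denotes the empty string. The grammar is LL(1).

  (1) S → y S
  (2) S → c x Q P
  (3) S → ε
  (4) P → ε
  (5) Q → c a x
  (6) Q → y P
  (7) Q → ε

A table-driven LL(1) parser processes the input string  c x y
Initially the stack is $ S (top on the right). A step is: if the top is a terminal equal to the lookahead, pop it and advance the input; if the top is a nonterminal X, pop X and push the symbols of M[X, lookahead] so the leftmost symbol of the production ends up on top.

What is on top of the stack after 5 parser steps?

step 1: stack=$ S  input=c x y $  — expand S → c x Q P
step 2: stack=$ P Q x c  input=c x y $  — match c
step 3: stack=$ P Q x  input=x y $  — match x
step 4: stack=$ P Q  input=y $  — expand Q → y P
step 5: stack=$ P P y  input=y $  — match y
Stack after step 5: $ P P (top = P).

P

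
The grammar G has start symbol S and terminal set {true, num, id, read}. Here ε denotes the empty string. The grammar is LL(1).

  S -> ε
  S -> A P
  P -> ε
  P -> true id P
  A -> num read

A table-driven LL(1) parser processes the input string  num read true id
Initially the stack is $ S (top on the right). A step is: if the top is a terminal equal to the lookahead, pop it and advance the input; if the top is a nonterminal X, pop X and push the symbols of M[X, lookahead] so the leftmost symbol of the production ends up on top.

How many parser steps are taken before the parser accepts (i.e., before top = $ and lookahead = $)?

     Stack         Input               Action
  1  $ S           num read true id $  expand S -> A P
  2  $ P A         num read true id $  expand A -> num read
  3  $ P read num  num read true id $  match num
  4  $ P read      read true id $      match read
  5  $ P           true id $           expand P -> true id P
  6  $ P id true   true id $           match true
  7  $ P id        id $                match id
  8  $ P           $                   expand P -> ε
Accept reached after 8 steps.

8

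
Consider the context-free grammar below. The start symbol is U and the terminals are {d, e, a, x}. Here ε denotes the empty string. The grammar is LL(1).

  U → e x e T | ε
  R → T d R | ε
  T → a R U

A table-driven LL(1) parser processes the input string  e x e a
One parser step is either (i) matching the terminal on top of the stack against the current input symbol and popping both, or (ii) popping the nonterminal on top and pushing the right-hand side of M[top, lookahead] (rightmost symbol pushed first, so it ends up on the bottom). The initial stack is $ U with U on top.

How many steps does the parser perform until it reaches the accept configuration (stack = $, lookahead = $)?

8

step 1: stack=$ U  input=e x e a $  — expand U → e x e T
step 2: stack=$ T e x e  input=e x e a $  — match e
step 3: stack=$ T e x  input=x e a $  — match x
step 4: stack=$ T e  input=e a $  — match e
step 5: stack=$ T  input=a $  — expand T → a R U
step 6: stack=$ U R a  input=a $  — match a
step 7: stack=$ U R  input=$  — expand R → ε
step 8: stack=$ U  input=$  — expand U → ε
Accept reached after 8 steps.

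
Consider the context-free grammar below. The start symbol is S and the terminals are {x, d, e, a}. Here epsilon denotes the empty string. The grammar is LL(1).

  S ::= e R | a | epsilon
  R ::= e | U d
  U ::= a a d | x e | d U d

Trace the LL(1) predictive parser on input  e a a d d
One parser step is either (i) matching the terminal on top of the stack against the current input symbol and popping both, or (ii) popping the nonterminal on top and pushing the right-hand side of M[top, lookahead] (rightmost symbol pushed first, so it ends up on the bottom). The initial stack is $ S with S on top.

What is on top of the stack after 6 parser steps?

d

step 1: stack=$ S  input=e a a d d $  — expand S ::= e R
step 2: stack=$ R e  input=e a a d d $  — match e
step 3: stack=$ R  input=a a d d $  — expand R ::= U d
step 4: stack=$ d U  input=a a d d $  — expand U ::= a a d
step 5: stack=$ d d a a  input=a a d d $  — match a
step 6: stack=$ d d a  input=a d d $  — match a
Stack after step 6: $ d d (top = d).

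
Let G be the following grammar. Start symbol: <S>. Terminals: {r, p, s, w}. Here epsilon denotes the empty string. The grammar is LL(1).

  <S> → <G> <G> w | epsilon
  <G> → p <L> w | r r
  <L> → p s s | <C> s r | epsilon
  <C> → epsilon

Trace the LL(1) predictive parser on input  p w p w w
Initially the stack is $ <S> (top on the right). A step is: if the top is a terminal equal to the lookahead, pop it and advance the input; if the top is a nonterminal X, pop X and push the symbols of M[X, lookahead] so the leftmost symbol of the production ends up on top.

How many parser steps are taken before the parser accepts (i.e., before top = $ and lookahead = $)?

10

step 1: stack=$ <S>  input=p w p w w $  — expand <S> → <G> <G> w
step 2: stack=$ w <G> <G>  input=p w p w w $  — expand <G> → p <L> w
step 3: stack=$ w <G> w <L> p  input=p w p w w $  — match p
step 4: stack=$ w <G> w <L>  input=w p w w $  — expand <L> → epsilon
step 5: stack=$ w <G> w  input=w p w w $  — match w
step 6: stack=$ w <G>  input=p w w $  — expand <G> → p <L> w
step 7: stack=$ w w <L> p  input=p w w $  — match p
step 8: stack=$ w w <L>  input=w w $  — expand <L> → epsilon
step 9: stack=$ w w  input=w w $  — match w
step 10: stack=$ w  input=w $  — match w
Accept reached after 10 steps.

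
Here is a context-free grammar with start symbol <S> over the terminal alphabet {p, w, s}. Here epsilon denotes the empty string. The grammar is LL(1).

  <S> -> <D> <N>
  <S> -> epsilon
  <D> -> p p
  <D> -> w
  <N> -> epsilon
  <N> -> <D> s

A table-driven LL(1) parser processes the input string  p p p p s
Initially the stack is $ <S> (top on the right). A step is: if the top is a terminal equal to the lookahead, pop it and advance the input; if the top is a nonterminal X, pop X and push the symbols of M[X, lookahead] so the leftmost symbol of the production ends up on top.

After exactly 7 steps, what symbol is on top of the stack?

step 1: stack=$ <S>  input=p p p p s $  — expand <S> -> <D> <N>
step 2: stack=$ <N> <D>  input=p p p p s $  — expand <D> -> p p
step 3: stack=$ <N> p p  input=p p p p s $  — match p
step 4: stack=$ <N> p  input=p p p s $  — match p
step 5: stack=$ <N>  input=p p s $  — expand <N> -> <D> s
step 6: stack=$ s <D>  input=p p s $  — expand <D> -> p p
step 7: stack=$ s p p  input=p p s $  — match p
Stack after step 7: $ s p (top = p).

p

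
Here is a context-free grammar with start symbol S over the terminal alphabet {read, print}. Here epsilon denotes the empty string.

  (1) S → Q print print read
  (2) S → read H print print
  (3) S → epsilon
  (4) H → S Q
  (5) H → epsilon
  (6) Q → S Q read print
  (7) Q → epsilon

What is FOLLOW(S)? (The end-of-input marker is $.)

{$, print, read}

FIRST(S) = {epsilon, print, read}  (via Q print print read)
FIRST(Q) = {epsilon, print, read}  (via S Q read print)
FIRST(H) = {epsilon, print, read}  (via S Q)
FOLLOW(S) includes $ since S is the start symbol.
FOLLOW(H): in S→read H print print, H is followed by print print with FIRST {print}. Thus FOLLOW(H) = {print}.
FOLLOW(S): in H→S Q, S is followed by Q with FIRST {epsilon, print, read}; in H→S Q, the suffix after S is nullable, so FOLLOW(S) ⊇ FOLLOW(H) = {print}; in Q→S Q read print, S is followed by Q read print with FIRST {print, read}. Thus FOLLOW(S) = {$, print, read}.
FOLLOW(Q): in S→Q print print read, Q is followed by print print read with FIRST {print}; in H→S Q, the suffix after Q is empty, so FOLLOW(Q) ⊇ FOLLOW(H) = {print}; in Q→S Q read print, Q is followed by read print with FIRST {read}. Thus FOLLOW(Q) = {print, read}.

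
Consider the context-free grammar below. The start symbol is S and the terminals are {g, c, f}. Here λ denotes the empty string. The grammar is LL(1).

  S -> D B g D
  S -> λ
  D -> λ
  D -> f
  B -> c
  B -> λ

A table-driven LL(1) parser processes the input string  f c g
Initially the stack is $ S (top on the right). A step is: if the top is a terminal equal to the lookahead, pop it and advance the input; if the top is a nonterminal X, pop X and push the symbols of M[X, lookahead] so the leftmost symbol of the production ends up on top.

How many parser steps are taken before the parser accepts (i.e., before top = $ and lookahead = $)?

step 1: stack=$ S  input=f c g $  — expand S -> D B g D
step 2: stack=$ D g B D  input=f c g $  — expand D -> f
step 3: stack=$ D g B f  input=f c g $  — match f
step 4: stack=$ D g B  input=c g $  — expand B -> c
step 5: stack=$ D g c  input=c g $  — match c
step 6: stack=$ D g  input=g $  — match g
step 7: stack=$ D  input=$  — expand D -> λ
Accept reached after 7 steps.

7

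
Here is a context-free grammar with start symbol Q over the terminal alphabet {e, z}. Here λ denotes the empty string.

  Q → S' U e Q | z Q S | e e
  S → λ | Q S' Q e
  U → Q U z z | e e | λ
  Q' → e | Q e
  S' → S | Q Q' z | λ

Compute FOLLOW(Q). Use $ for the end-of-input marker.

FIRST(Q): from Q→S' U e Q we get {e, z}; from Q→z Q S we get {z}; from Q→e e we get {e}. So FIRST(Q) = {e, z}.
FIRST(S): from S→λ we get {λ}; from S→Q S' Q e we get {e, z}. So FIRST(S) = {λ, e, z}.
FIRST(U): from U→Q U z z we get {e, z}; from U→e e we get {e}; from U→λ we get {λ}. So FIRST(U) = {λ, e, z}.
FIRST(Q'): from Q'→e we get {e}; from Q'→Q e we get {e, z}. So FIRST(Q') = {e, z}.
FIRST(S'): from S'→S we get {λ, e, z}; from S'→Q Q' z we get {e, z}; from S'→λ we get {λ}. So FIRST(S') = {λ, e, z}.
FOLLOW(Q) includes $ since Q is the start symbol.
FOLLOW(Q): in Q→S' U e Q, the suffix after Q is empty (adds nothing new); in Q→z Q S, Q is followed by S with FIRST {λ, e, z}; in Q→z Q S, the suffix after Q is nullable (adds nothing new); in S→Q S' Q e (occurrence 1), Q is followed by S' Q e with FIRST {e, z}; in S→Q S' Q e (occurrence 2), Q is followed by e with FIRST {e}; in U→Q U z z, Q is followed by U z z with FIRST {e, z}; in Q'→Q e, Q is followed by e with FIRST {e}; in S'→Q Q' z, Q is followed by Q' z with FIRST {e, z}. Thus FOLLOW(Q) = {$, e, z}.
FOLLOW(U): in Q→S' U e Q, U is followed by e Q with FIRST {e}; in U→Q U z z, U is followed by z z with FIRST {z}. Thus FOLLOW(U) = {e, z}.
FOLLOW(Q'): in S'→Q Q' z, Q' is followed by z with FIRST {z}. Thus FOLLOW(Q') = {z}.
FOLLOW(S'): in Q→S' U e Q, S' is followed by U e Q with FIRST {e, z}; in S→Q S' Q e, S' is followed by Q e with FIRST {e, z}. Thus FOLLOW(S') = {e, z}.
FOLLOW(S): in Q→z Q S, the suffix after S is empty, so FOLLOW(S) ⊇ FOLLOW(Q) = {$, e, z}; in S'→S, the suffix after S is empty, so FOLLOW(S) ⊇ FOLLOW(S') = {e, z}. Thus FOLLOW(S) = {$, e, z}.

{$, e, z}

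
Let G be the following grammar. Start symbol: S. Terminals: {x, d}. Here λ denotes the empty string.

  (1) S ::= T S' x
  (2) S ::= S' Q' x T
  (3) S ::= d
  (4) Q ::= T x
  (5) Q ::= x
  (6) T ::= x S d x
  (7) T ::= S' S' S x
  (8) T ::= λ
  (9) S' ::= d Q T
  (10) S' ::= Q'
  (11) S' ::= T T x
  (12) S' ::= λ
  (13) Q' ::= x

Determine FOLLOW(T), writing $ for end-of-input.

{$, d, x}

FIRST(Q') = {x}
FIRST(S) = {d, x}  (via T S' x, S' Q' x T)
FIRST(Q) = {d, x}  (via T x)
FIRST(T) = {λ, d, x}  (via S' S' S x)
FIRST(S') = {λ, d, x}  (via Q', T T x)
FOLLOW(S) includes $ since S is the start symbol.
FOLLOW(S): in T::=x S d x, S is followed by d x with FIRST {d}; in T::=S' S' S x, S is followed by x with FIRST {x}. Thus FOLLOW(S) = {$, d, x}.
FOLLOW(S'): in S::=T S' x, S' is followed by x with FIRST {x}; in S::=S' Q' x T, S' is followed by Q' x T with FIRST {x}; in T::=S' S' S x (occurrence 1), S' is followed by S' S x with FIRST {d, x}; in T::=S' S' S x (occurrence 2), S' is followed by S x with FIRST {d, x}. Thus FOLLOW(S') = {d, x}.
FOLLOW(Q): in S'::=d Q T, Q is followed by T with FIRST {λ, d, x}; in S'::=d Q T, the suffix after Q is nullable, so FOLLOW(Q) ⊇ FOLLOW(S') = {d, x}. Thus FOLLOW(Q) = {d, x}.
FOLLOW(T): in S::=T S' x, T is followed by S' x with FIRST {d, x}; in S::=S' Q' x T, the suffix after T is empty, so FOLLOW(T) ⊇ FOLLOW(S) = {$, d, x}; in Q::=T x, T is followed by x with FIRST {x}; in S'::=d Q T, the suffix after T is empty, so FOLLOW(T) ⊇ FOLLOW(S') = {d, x}; in S'::=T T x (occurrence 1), T is followed by T x with FIRST {d, x}; in S'::=T T x (occurrence 2), T is followed by x with FIRST {x}. Thus FOLLOW(T) = {$, d, x}.
FOLLOW(Q'): in S::=S' Q' x T, Q' is followed by x T with FIRST {x}; in S'::=Q', the suffix after Q' is empty, so FOLLOW(Q') ⊇ FOLLOW(S') = {d, x}. Thus FOLLOW(Q') = {d, x}.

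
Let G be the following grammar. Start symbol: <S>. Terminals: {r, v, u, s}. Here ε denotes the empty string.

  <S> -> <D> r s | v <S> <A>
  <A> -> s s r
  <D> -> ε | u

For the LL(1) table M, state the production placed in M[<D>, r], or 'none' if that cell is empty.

FIRST(<A>): from <A>->s s r we get {s}. So FIRST(<A>) = {s}.
FIRST(<D>): from <D>->ε we get {ε}; from <D>->u we get {u}. So FIRST(<D>) = {ε, u}.
FIRST(<S>): from <S>-><D> r s we get {r, u}; from <S>->v <S> <A> we get {v}. So FIRST(<S>) = {r, u, v}.
FOLLOW(<S>) includes $ since <S> is the start symbol.
FOLLOW(<D>): in <S>-><D> r s, <D> is followed by r s with FIRST {r}. Thus FOLLOW(<D>) = {r}.
For <D> -> ε: FIRST(ε) = {ε}, so it goes in M[<D>, t] for t ∈ {}; since ε ∈ FIRST, also for every t ∈ FOLLOW(<D>) = {r}.
For <D> -> u: FIRST(u) = {u}, so it goes in M[<D>, t] for t ∈ {u}.

<D> -> ε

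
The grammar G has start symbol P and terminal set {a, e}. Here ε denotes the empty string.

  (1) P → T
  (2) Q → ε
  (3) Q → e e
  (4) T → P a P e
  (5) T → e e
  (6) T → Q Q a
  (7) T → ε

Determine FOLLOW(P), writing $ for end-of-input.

{$, a, e}

FIRST(Q): from Q→ε we get {ε}; from Q→e e we get {e}. So FIRST(Q) = {ε, e}.
FIRST(P): from P→T we get {ε, a, e}. So FIRST(P) = {ε, a, e}.
FIRST(T): from T→P a P e we get {a, e}; from T→e e we get {e}; from T→Q Q a we get {a, e}; from T→ε we get {ε}. So FIRST(T) = {ε, a, e}.
FOLLOW(P) includes $ since P is the start symbol.
FOLLOW(P): in T→P a P e (occurrence 1), P is followed by a P e with FIRST {a}; in T→P a P e (occurrence 2), P is followed by e with FIRST {e}. Thus FOLLOW(P) = {$, a, e}.
FOLLOW(Q): in T→Q Q a (occurrence 1), Q is followed by Q a with FIRST {a, e}; in T→Q Q a (occurrence 2), Q is followed by a with FIRST {a}. Thus FOLLOW(Q) = {a, e}.
FOLLOW(T): in P→T, the suffix after T is empty, so FOLLOW(T) ⊇ FOLLOW(P) = {$, a, e}. Thus FOLLOW(T) = {$, a, e}.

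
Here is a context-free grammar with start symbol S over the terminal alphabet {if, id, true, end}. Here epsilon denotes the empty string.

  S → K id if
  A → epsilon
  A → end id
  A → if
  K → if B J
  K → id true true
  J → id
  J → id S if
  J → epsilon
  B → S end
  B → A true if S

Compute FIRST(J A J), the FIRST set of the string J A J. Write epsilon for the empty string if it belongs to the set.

FIRST(A): from A→epsilon we get {epsilon}; from A→end id we get {end}; from A→if we get {if}. So FIRST(A) = {epsilon, end, if}.
FIRST(K): from K→if B J we get {if}; from K→id true true we get {id}. So FIRST(K) = {id, if}.
FIRST(J): from J→id we get {id}; from J→id S if we get {id}; from J→epsilon we get {epsilon}. So FIRST(J) = {epsilon, id}.
FIRST(S): from S→K id if we get {id, if}. So FIRST(S) = {id, if}.
FIRST(B): from B→S end we get {id, if}; from B→A true if S we get {end, if, true}. So FIRST(B) = {end, id, if, true}.
FIRST(J A J): take FIRST of each symbol in turn, carrying on past any symbol whose FIRST contains epsilon; result {epsilon, end, id, if}.

{epsilon, end, id, if}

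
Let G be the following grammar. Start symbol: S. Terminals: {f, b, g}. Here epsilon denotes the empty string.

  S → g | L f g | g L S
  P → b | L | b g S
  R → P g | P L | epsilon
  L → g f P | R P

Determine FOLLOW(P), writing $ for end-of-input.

{b, f, g}

FIRST(S) = {b, g}  (via L f g)
FIRST(P) = {b, g}  (via L)
FIRST(R) = {epsilon, b, g}  (via P g, P L)
FIRST(L) = {b, g}  (via R P)
FOLLOW(S) includes $ since S is the start symbol.
FOLLOW(R): in L→R P, R is followed by P with FIRST {b, g}. Thus FOLLOW(R) = {b, g}.
FOLLOW(S): in S→g L S, the suffix after S is empty (adds nothing new); in P→b g S, the suffix after S is empty, so FOLLOW(S) ⊇ FOLLOW(P) = {b, f, g}. Thus FOLLOW(S) = {$, b, f, g}.
FOLLOW(P): in R→P g, P is followed by g with FIRST {g}; in R→P L, P is followed by L with FIRST {b, g}; in L→g f P, the suffix after P is empty, so FOLLOW(P) ⊇ FOLLOW(L) = {b, f, g}; in L→R P, the suffix after P is empty, so FOLLOW(P) ⊇ FOLLOW(L) = {b, f, g}. Thus FOLLOW(P) = {b, f, g}.
FOLLOW(L): in S→L f g, L is followed by f g with FIRST {f}; in S→g L S, L is followed by S with FIRST {b, g}; in P→L, the suffix after L is empty, so FOLLOW(L) ⊇ FOLLOW(P) = {b, f, g}; in R→P L, the suffix after L is empty, so FOLLOW(L) ⊇ FOLLOW(R) = {b, g}. Thus FOLLOW(L) = {b, f, g}.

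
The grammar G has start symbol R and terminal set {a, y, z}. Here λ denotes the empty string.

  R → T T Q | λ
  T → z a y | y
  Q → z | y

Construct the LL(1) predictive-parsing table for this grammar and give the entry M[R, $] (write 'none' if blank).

FIRST(T): from T→z a y we get {z}; from T→y we get {y}. So FIRST(T) = {y, z}.
FIRST(Q): from Q→z we get {z}; from Q→y we get {y}. So FIRST(Q) = {y, z}.
FIRST(R): from R→T T Q we get {y, z}; from R→λ we get {λ}. So FIRST(R) = {λ, y, z}.
FOLLOW(R) includes $ since R is the start symbol.
FOLLOW(R): R appears on no right-hand side. Thus FOLLOW(R) = {$}.
For R → T T Q: FIRST(T T Q) = {y, z}, so it goes in M[R, t] for t ∈ {y, z}.
For R → λ: FIRST(λ) = {λ}, so it goes in M[R, t] for t ∈ {}; since λ ∈ FIRST, also for every t ∈ FOLLOW(R) = {$}.

R → λ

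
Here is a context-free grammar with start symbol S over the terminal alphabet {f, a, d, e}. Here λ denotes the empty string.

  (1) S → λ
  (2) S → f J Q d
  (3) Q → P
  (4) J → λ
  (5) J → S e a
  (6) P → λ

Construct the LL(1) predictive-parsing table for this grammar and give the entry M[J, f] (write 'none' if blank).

FIRST(S) = {λ, f}
FIRST(P) = {λ}
FIRST(Q) = {λ}  (via P)
FIRST(J) = {λ, e, f}  (via S e a)
FOLLOW(S) includes $ since S is the start symbol.
FOLLOW(J): in S→f J Q d, J is followed by Q d with FIRST {d}. Thus FOLLOW(J) = {d}.
For J → λ: FIRST(λ) = {λ}, so it goes in M[J, t] for t ∈ {}; since λ ∈ FIRST, also for every t ∈ FOLLOW(J) = {d}.
For J → S e a: FIRST(S e a) = {e, f}, so it goes in M[J, t] for t ∈ {e, f}.

J → S e a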